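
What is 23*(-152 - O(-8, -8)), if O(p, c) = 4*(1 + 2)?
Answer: -3772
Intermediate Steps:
O(p, c) = 12 (O(p, c) = 4*3 = 12)
23*(-152 - O(-8, -8)) = 23*(-152 - 1*12) = 23*(-152 - 12) = 23*(-164) = -3772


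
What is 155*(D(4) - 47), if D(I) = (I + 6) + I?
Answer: -5115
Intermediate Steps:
D(I) = 6 + 2*I (D(I) = (6 + I) + I = 6 + 2*I)
155*(D(4) - 47) = 155*((6 + 2*4) - 47) = 155*((6 + 8) - 47) = 155*(14 - 47) = 155*(-33) = -5115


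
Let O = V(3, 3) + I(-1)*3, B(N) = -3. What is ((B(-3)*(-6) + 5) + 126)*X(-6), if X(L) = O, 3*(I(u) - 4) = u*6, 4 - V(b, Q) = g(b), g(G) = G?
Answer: 1043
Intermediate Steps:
V(b, Q) = 4 - b
I(u) = 4 + 2*u (I(u) = 4 + (u*6)/3 = 4 + (6*u)/3 = 4 + 2*u)
O = 7 (O = (4 - 1*3) + (4 + 2*(-1))*3 = (4 - 3) + (4 - 2)*3 = 1 + 2*3 = 1 + 6 = 7)
X(L) = 7
((B(-3)*(-6) + 5) + 126)*X(-6) = ((-3*(-6) + 5) + 126)*7 = ((18 + 5) + 126)*7 = (23 + 126)*7 = 149*7 = 1043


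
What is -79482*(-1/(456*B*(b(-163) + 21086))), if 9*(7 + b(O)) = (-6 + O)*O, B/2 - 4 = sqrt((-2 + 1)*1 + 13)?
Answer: 119223/33023216 - 119223*sqrt(3)/66046432 ≈ 0.00048369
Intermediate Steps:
B = 8 + 4*sqrt(3) (B = 8 + 2*sqrt((-2 + 1)*1 + 13) = 8 + 2*sqrt(-1*1 + 13) = 8 + 2*sqrt(-1 + 13) = 8 + 2*sqrt(12) = 8 + 2*(2*sqrt(3)) = 8 + 4*sqrt(3) ≈ 14.928)
b(O) = -7 + O*(-6 + O)/9 (b(O) = -7 + ((-6 + O)*O)/9 = -7 + (O*(-6 + O))/9 = -7 + O*(-6 + O)/9)
-79482*(-1/(456*B*(b(-163) + 21086))) = -79482*(-1/(456*(8 + 4*sqrt(3))*((-7 - 2/3*(-163) + (1/9)*(-163)**2) + 21086))) = -79482*1/(24*(-152 - 76*sqrt(3))*((-7 + 326/3 + (1/9)*26569) + 21086)) = -79482*1/((-3648 - 1824*sqrt(3))*((-7 + 326/3 + 26569/9) + 21086)) = -79482*1/((-3648 - 1824*sqrt(3))*(27484/9 + 21086)) = -79482*9/(217258*(-3648 - 1824*sqrt(3))) = -79482/(-264185728/3 - 132092864*sqrt(3)/3)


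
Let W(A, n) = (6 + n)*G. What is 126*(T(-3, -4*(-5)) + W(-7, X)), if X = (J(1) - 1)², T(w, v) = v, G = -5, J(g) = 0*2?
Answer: -1890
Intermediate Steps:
J(g) = 0
X = 1 (X = (0 - 1)² = (-1)² = 1)
W(A, n) = -30 - 5*n (W(A, n) = (6 + n)*(-5) = -30 - 5*n)
126*(T(-3, -4*(-5)) + W(-7, X)) = 126*(-4*(-5) + (-30 - 5*1)) = 126*(20 + (-30 - 5)) = 126*(20 - 35) = 126*(-15) = -1890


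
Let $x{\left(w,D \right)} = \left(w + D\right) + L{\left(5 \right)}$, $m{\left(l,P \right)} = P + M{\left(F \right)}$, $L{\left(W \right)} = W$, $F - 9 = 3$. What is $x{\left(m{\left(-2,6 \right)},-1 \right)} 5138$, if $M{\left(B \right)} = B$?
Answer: $113036$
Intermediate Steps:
$F = 12$ ($F = 9 + 3 = 12$)
$m{\left(l,P \right)} = 12 + P$ ($m{\left(l,P \right)} = P + 12 = 12 + P$)
$x{\left(w,D \right)} = 5 + D + w$ ($x{\left(w,D \right)} = \left(w + D\right) + 5 = \left(D + w\right) + 5 = 5 + D + w$)
$x{\left(m{\left(-2,6 \right)},-1 \right)} 5138 = \left(5 - 1 + \left(12 + 6\right)\right) 5138 = \left(5 - 1 + 18\right) 5138 = 22 \cdot 5138 = 113036$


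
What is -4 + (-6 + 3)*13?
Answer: -43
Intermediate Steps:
-4 + (-6 + 3)*13 = -4 - 3*13 = -4 - 39 = -43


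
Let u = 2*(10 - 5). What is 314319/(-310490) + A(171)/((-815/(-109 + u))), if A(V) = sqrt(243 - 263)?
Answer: -314319/310490 + 198*I*sqrt(5)/815 ≈ -1.0123 + 0.54324*I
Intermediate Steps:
u = 10 (u = 2*5 = 10)
A(V) = 2*I*sqrt(5) (A(V) = sqrt(-20) = 2*I*sqrt(5))
314319/(-310490) + A(171)/((-815/(-109 + u))) = 314319/(-310490) + (2*I*sqrt(5))/((-815/(-109 + 10))) = 314319*(-1/310490) + (2*I*sqrt(5))/((-815/(-99))) = -314319/310490 + (2*I*sqrt(5))/((-815*(-1/99))) = -314319/310490 + (2*I*sqrt(5))/(815/99) = -314319/310490 + (2*I*sqrt(5))*(99/815) = -314319/310490 + 198*I*sqrt(5)/815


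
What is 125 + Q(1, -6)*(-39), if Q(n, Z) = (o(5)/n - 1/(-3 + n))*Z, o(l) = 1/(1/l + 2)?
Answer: 3832/11 ≈ 348.36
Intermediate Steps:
o(l) = 1/(2 + 1/l)
Q(n, Z) = Z*(-1/(-3 + n) + 5/(11*n)) (Q(n, Z) = ((5/(1 + 2*5))/n - 1/(-3 + n))*Z = ((5/(1 + 10))/n - 1/(-3 + n))*Z = ((5/11)/n - 1/(-3 + n))*Z = ((5*(1/11))/n - 1/(-3 + n))*Z = (5/(11*n) - 1/(-3 + n))*Z = (-1/(-3 + n) + 5/(11*n))*Z = Z*(-1/(-3 + n) + 5/(11*n)))
125 + Q(1, -6)*(-39) = 125 - 3/11*(-6)*(5 + 2*1)/(1*(-3 + 1))*(-39) = 125 - 3/11*(-6)*1*(5 + 2)/(-2)*(-39) = 125 - 3/11*(-6)*1*(-½)*7*(-39) = 125 - 63/11*(-39) = 125 + 2457/11 = 3832/11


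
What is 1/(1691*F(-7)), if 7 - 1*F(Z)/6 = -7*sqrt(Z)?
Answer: 1/568176 - I*sqrt(7)/568176 ≈ 1.76e-6 - 4.6566e-6*I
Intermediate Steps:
F(Z) = 42 + 42*sqrt(Z) (F(Z) = 42 - (-42)*sqrt(Z) = 42 + 42*sqrt(Z))
1/(1691*F(-7)) = 1/(1691*(42 + 42*sqrt(-7))) = 1/(1691*(42 + 42*(I*sqrt(7)))) = 1/(1691*(42 + 42*I*sqrt(7))) = 1/(71022 + 71022*I*sqrt(7))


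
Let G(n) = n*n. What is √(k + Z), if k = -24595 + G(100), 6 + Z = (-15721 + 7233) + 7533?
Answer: 2*I*√3889 ≈ 124.72*I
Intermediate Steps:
G(n) = n²
Z = -961 (Z = -6 + ((-15721 + 7233) + 7533) = -6 + (-8488 + 7533) = -6 - 955 = -961)
k = -14595 (k = -24595 + 100² = -24595 + 10000 = -14595)
√(k + Z) = √(-14595 - 961) = √(-15556) = 2*I*√3889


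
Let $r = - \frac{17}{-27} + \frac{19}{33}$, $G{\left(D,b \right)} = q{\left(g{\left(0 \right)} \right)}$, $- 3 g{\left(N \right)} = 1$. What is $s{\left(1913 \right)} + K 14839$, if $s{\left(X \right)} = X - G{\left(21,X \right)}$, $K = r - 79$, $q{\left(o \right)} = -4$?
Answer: $- \frac{31116886}{27} \approx -1.1525 \cdot 10^{6}$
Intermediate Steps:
$g{\left(N \right)} = - \frac{1}{3}$ ($g{\left(N \right)} = \left(- \frac{1}{3}\right) 1 = - \frac{1}{3}$)
$G{\left(D,b \right)} = -4$
$r = \frac{358}{297}$ ($r = \left(-17\right) \left(- \frac{1}{27}\right) + 19 \cdot \frac{1}{33} = \frac{17}{27} + \frac{19}{33} = \frac{358}{297} \approx 1.2054$)
$K = - \frac{23105}{297}$ ($K = \frac{358}{297} - 79 = - \frac{23105}{297} \approx -77.795$)
$s{\left(X \right)} = 4 + X$ ($s{\left(X \right)} = X - -4 = X + 4 = 4 + X$)
$s{\left(1913 \right)} + K 14839 = \left(4 + 1913\right) - \frac{31168645}{27} = 1917 - \frac{31168645}{27} = - \frac{31116886}{27}$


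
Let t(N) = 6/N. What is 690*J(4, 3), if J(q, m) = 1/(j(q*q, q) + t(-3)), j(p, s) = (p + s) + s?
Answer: 345/11 ≈ 31.364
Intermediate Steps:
j(p, s) = p + 2*s
J(q, m) = 1/(-2 + q² + 2*q) (J(q, m) = 1/((q*q + 2*q) + 6/(-3)) = 1/((q² + 2*q) + 6*(-⅓)) = 1/((q² + 2*q) - 2) = 1/(-2 + q² + 2*q))
690*J(4, 3) = 690/(-2 + 4² + 2*4) = 690/(-2 + 16 + 8) = 690/22 = 690*(1/22) = 345/11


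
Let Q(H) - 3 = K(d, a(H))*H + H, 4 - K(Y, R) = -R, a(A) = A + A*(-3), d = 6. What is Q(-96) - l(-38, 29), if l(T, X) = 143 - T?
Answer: -19090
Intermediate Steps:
a(A) = -2*A (a(A) = A - 3*A = -2*A)
K(Y, R) = 4 + R (K(Y, R) = 4 - (-1)*R = 4 + R)
Q(H) = 3 + H + H*(4 - 2*H) (Q(H) = 3 + ((4 - 2*H)*H + H) = 3 + (H*(4 - 2*H) + H) = 3 + (H + H*(4 - 2*H)) = 3 + H + H*(4 - 2*H))
Q(-96) - l(-38, 29) = (3 - 96 - 2*(-96)*(-2 - 96)) - (143 - 1*(-38)) = (3 - 96 - 2*(-96)*(-98)) - (143 + 38) = (3 - 96 - 18816) - 1*181 = -18909 - 181 = -19090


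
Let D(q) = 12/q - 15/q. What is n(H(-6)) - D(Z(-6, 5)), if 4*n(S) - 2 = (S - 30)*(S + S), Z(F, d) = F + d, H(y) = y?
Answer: 211/2 ≈ 105.50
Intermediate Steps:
D(q) = -3/q
n(S) = ½ + S*(-30 + S)/2 (n(S) = ½ + ((S - 30)*(S + S))/4 = ½ + ((-30 + S)*(2*S))/4 = ½ + (2*S*(-30 + S))/4 = ½ + S*(-30 + S)/2)
n(H(-6)) - D(Z(-6, 5)) = (½ + (½)*(-6)² - 15*(-6)) - (-3)/(-6 + 5) = (½ + (½)*36 + 90) - (-3)/(-1) = (½ + 18 + 90) - (-3)*(-1) = 217/2 - 1*3 = 217/2 - 3 = 211/2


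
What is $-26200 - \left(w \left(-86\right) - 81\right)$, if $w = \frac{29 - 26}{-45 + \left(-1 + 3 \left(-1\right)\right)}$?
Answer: $- \frac{1280089}{49} \approx -26124.0$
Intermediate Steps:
$w = - \frac{3}{49}$ ($w = \frac{3}{-45 - 4} = \frac{3}{-49} = 3 \left(- \frac{1}{49}\right) = - \frac{3}{49} \approx -0.061224$)
$-26200 - \left(w \left(-86\right) - 81\right) = -26200 - \left(\left(- \frac{3}{49}\right) \left(-86\right) - 81\right) = -26200 - \left(\frac{258}{49} - 81\right) = -26200 - - \frac{3711}{49} = -26200 + \frac{3711}{49} = - \frac{1280089}{49}$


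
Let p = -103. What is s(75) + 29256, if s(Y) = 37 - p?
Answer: 29396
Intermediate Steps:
s(Y) = 140 (s(Y) = 37 - 1*(-103) = 37 + 103 = 140)
s(75) + 29256 = 140 + 29256 = 29396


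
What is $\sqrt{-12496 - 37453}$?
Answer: $i \sqrt{49949} \approx 223.49 i$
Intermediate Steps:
$\sqrt{-12496 - 37453} = \sqrt{-49949} = i \sqrt{49949}$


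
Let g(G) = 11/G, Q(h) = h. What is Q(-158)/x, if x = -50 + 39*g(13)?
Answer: 158/17 ≈ 9.2941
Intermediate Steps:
x = -17 (x = -50 + 39*(11/13) = -50 + 33 = -17)
Q(-158)/x = -158/(-17) = -158*(-1/17) = 158/17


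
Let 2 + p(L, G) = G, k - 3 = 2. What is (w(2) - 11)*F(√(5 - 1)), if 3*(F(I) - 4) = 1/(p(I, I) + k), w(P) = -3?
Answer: -854/15 ≈ -56.933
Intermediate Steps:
k = 5 (k = 3 + 2 = 5)
p(L, G) = -2 + G
F(I) = 4 + 1/(3*(3 + I)) (F(I) = 4 + 1/(3*((-2 + I) + 5)) = 4 + 1/(3*(3 + I)))
(w(2) - 11)*F(√(5 - 1)) = (-3 - 11)*((37 + 12*√(5 - 1))/(3*(3 + √(5 - 1)))) = -14*(37 + 12*√4)/(3*(3 + √4)) = -14*(37 + 12*2)/(3*(3 + 2)) = -14*(37 + 24)/(3*5) = -14*61/(3*5) = -14*61/15 = -854/15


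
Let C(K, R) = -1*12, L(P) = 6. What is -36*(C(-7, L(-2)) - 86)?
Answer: 3528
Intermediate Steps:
C(K, R) = -12
-36*(C(-7, L(-2)) - 86) = -36*(-12 - 86) = -36*(-98) = 3528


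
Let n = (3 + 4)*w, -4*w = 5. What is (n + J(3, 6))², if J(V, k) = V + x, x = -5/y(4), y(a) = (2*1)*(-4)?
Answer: 1681/64 ≈ 26.266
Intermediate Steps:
y(a) = -8 (y(a) = 2*(-4) = -8)
w = -5/4 (w = -¼*5 = -5/4 ≈ -1.2500)
x = 5/8 (x = -5/(-8) = -5*(-⅛) = 5/8 ≈ 0.62500)
J(V, k) = 5/8 + V (J(V, k) = V + 5/8 = 5/8 + V)
n = -35/4 (n = (3 + 4)*(-5/4) = 7*(-5/4) = -35/4 ≈ -8.7500)
(n + J(3, 6))² = (-35/4 + (5/8 + 3))² = (-35/4 + 29/8)² = (-41/8)² = 1681/64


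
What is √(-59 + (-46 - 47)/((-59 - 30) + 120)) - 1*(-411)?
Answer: 411 + I*√62 ≈ 411.0 + 7.874*I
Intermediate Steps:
√(-59 + (-46 - 47)/((-59 - 30) + 120)) - 1*(-411) = √(-59 - 93/(-89 + 120)) + 411 = √(-59 - 93/31) + 411 = √(-59 - 93*1/31) + 411 = √(-59 - 3) + 411 = √(-62) + 411 = I*√62 + 411 = 411 + I*√62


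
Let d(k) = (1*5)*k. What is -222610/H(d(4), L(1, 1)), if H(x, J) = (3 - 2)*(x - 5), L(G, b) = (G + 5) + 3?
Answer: -44522/3 ≈ -14841.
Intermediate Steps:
L(G, b) = 8 + G (L(G, b) = (5 + G) + 3 = 8 + G)
d(k) = 5*k
H(x, J) = -5 + x (H(x, J) = 1*(-5 + x) = -5 + x)
-222610/H(d(4), L(1, 1)) = -222610/(-5 + 5*4) = -222610/(-5 + 20) = -222610/15 = -1130*197/15 = -44522/3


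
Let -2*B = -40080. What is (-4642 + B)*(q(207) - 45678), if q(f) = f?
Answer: -700162458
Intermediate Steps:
B = 20040 (B = -½*(-40080) = 20040)
(-4642 + B)*(q(207) - 45678) = (-4642 + 20040)*(207 - 45678) = 15398*(-45471) = -700162458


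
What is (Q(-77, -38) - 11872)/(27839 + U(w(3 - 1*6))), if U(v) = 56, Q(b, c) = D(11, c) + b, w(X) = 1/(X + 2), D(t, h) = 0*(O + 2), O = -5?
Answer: -1707/3985 ≈ -0.42836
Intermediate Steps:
D(t, h) = 0 (D(t, h) = 0*(-5 + 2) = 0*(-3) = 0)
w(X) = 1/(2 + X)
Q(b, c) = b (Q(b, c) = 0 + b = b)
(Q(-77, -38) - 11872)/(27839 + U(w(3 - 1*6))) = (-77 - 11872)/(27839 + 56) = -11949/27895 = -11949*1/27895 = -1707/3985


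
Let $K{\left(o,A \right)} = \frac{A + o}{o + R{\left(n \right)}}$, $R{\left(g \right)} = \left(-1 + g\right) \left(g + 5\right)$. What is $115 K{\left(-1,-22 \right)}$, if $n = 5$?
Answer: $- \frac{2645}{39} \approx -67.821$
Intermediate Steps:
$R{\left(g \right)} = \left(-1 + g\right) \left(5 + g\right)$
$K{\left(o,A \right)} = \frac{A + o}{40 + o}$ ($K{\left(o,A \right)} = \frac{A + o}{o + \left(-5 + 5^{2} + 4 \cdot 5\right)} = \frac{A + o}{o + \left(-5 + 25 + 20\right)} = \frac{A + o}{o + 40} = \frac{A + o}{40 + o}$)
$115 K{\left(-1,-22 \right)} = 115 \frac{-22 - 1}{40 - 1} = 115 \cdot \frac{1}{39} \left(-23\right) = 115 \left(- \frac{23}{39}\right) = - \frac{2645}{39}$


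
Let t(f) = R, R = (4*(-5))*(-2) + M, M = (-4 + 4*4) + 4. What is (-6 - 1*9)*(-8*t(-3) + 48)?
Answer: 6000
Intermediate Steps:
M = 16 (M = (-4 + 16) + 4 = 12 + 4 = 16)
R = 56 (R = (4*(-5))*(-2) + 16 = -20*(-2) + 16 = 40 + 16 = 56)
t(f) = 56
(-6 - 1*9)*(-8*t(-3) + 48) = (-6 - 1*9)*(-8*56 + 48) = (-6 - 9)*(-448 + 48) = -15*(-400) = 6000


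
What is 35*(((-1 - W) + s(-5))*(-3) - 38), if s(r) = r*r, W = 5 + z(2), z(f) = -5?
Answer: -3850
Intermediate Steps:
W = 0 (W = 5 - 5 = 0)
s(r) = r²
35*(((-1 - W) + s(-5))*(-3) - 38) = 35*(((-1 - 1*0) + (-5)²)*(-3) - 38) = 35*(((-1 + 0) + 25)*(-3) - 38) = 35*((-1 + 25)*(-3) - 38) = 35*(24*(-3) - 38) = 35*(-72 - 38) = 35*(-110) = -3850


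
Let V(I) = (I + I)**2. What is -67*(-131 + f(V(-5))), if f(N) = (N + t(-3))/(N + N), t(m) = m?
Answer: 1748901/200 ≈ 8744.5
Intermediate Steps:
V(I) = 4*I**2 (V(I) = (2*I)**2 = 4*I**2)
f(N) = (-3 + N)/(2*N) (f(N) = (N - 3)/(N + N) = (-3 + N)/((2*N)) = (-3 + N)*(1/(2*N)) = (-3 + N)/(2*N))
-67*(-131 + f(V(-5))) = -67*(-131 + (-3 + 4*(-5)**2)/(2*((4*(-5)**2)))) = -67*(-131 + (-3 + 4*25)/(2*((4*25)))) = -67*(-131 + (1/2)*(-3 + 100)/100) = -67*(-131 + (1/2)*(1/100)*97) = -67*(-131 + 97/200) = -67*(-26103/200) = 1748901/200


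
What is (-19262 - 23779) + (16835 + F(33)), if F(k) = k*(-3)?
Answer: -26305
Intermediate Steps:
F(k) = -3*k
(-19262 - 23779) + (16835 + F(33)) = (-19262 - 23779) + (16835 - 3*33) = -43041 + (16835 - 99) = -43041 + 16736 = -26305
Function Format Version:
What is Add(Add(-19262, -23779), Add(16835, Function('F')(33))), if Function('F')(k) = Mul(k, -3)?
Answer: -26305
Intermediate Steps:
Function('F')(k) = Mul(-3, k)
Add(Add(-19262, -23779), Add(16835, Function('F')(33))) = Add(Add(-19262, -23779), Add(16835, Mul(-3, 33))) = Add(-43041, Add(16835, -99)) = Add(-43041, 16736) = -26305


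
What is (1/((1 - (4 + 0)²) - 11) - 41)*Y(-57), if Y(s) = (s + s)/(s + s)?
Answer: -1067/26 ≈ -41.038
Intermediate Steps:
Y(s) = 1 (Y(s) = (2*s)/((2*s)) = (2*s)*(1/(2*s)) = 1)
(1/((1 - (4 + 0)²) - 11) - 41)*Y(-57) = (1/((1 - (4 + 0)²) - 11) - 41)*1 = (1/((1 - 1*4²) - 11) - 41)*1 = (1/((1 - 1*16) - 11) - 41)*1 = (1/((1 - 16) - 11) - 41)*1 = (1/(-15 - 11) - 41)*1 = (1/(-26) - 41)*1 = (-1/26 - 41)*1 = -1067/26*1 = -1067/26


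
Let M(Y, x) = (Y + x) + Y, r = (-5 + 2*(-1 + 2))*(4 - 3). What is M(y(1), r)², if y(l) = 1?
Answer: 1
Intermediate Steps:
r = -3 (r = (-5 + 2*1)*1 = (-5 + 2)*1 = -3*1 = -3)
M(Y, x) = x + 2*Y
M(y(1), r)² = (-3 + 2*1)² = (-3 + 2)² = (-1)² = 1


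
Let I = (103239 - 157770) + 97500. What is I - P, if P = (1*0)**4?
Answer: 42969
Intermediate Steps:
I = 42969 (I = -54531 + 97500 = 42969)
P = 0 (P = 0**4 = 0)
I - P = 42969 - 1*0 = 42969 + 0 = 42969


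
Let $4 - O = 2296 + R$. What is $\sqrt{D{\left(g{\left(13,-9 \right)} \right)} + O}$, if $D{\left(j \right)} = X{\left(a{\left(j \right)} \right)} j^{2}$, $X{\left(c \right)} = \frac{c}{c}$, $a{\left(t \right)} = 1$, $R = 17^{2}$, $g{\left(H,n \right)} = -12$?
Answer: $i \sqrt{2437} \approx 49.366 i$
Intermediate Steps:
$R = 289$
$O = -2581$ ($O = 4 - \left(2296 + 289\right) = 4 - 2585 = -2581$)
$X{\left(c \right)} = 1$
$D{\left(j \right)} = j^{2}$ ($D{\left(j \right)} = 1 j^{2} = j^{2}$)
$\sqrt{D{\left(g{\left(13,-9 \right)} \right)} + O} = \sqrt{\left(-12\right)^{2} - 2581} = \sqrt{144 - 2581} = \sqrt{-2437} = i \sqrt{2437}$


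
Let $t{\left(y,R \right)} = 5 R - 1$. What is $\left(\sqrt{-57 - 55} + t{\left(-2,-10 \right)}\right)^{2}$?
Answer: $2489 - 408 i \sqrt{7} \approx 2489.0 - 1079.5 i$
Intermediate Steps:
$t{\left(y,R \right)} = -1 + 5 R$
$\left(\sqrt{-57 - 55} + t{\left(-2,-10 \right)}\right)^{2} = \left(\sqrt{-57 - 55} + \left(-1 + 5 \left(-10\right)\right)\right)^{2} = \left(\sqrt{-112} - 51\right)^{2} = \left(4 i \sqrt{7} - 51\right)^{2} = \left(-51 + 4 i \sqrt{7}\right)^{2}$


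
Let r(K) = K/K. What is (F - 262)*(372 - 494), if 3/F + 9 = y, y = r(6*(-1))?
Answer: 128039/4 ≈ 32010.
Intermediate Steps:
r(K) = 1
y = 1
F = -3/8 (F = 3/(-9 + 1) = 3/(-8) = 3*(-⅛) = -3/8 ≈ -0.37500)
(F - 262)*(372 - 494) = (-3/8 - 262)*(372 - 494) = -2099/8*(-122) = 128039/4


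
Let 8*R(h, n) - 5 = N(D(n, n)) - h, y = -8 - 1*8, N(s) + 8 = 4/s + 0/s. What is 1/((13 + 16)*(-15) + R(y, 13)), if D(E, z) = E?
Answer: -104/45067 ≈ -0.0023077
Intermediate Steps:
N(s) = -8 + 4/s (N(s) = -8 + (4/s + 0/s) = -8 + (4/s + 0) = -8 + 4/s)
y = -16 (y = -8 - 8 = -16)
R(h, n) = -3/8 + 1/(2*n) - h/8 (R(h, n) = 5/8 + ((-8 + 4/n) - h)/8 = 5/8 + (-8 - h + 4/n)/8 = 5/8 + (-1 + 1/(2*n) - h/8) = -3/8 + 1/(2*n) - h/8)
1/((13 + 16)*(-15) + R(y, 13)) = 1/((13 + 16)*(-15) + (1/8)*(4 - 3*13 - 1*(-16)*13)/13) = 1/(29*(-15) + (1/8)*(1/13)*(4 - 39 + 208)) = 1/(-435 + (1/8)*(1/13)*173) = 1/(-435 + 173/104) = 1/(-45067/104) = -104/45067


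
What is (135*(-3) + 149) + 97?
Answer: -159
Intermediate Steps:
(135*(-3) + 149) + 97 = (-405 + 149) + 97 = -256 + 97 = -159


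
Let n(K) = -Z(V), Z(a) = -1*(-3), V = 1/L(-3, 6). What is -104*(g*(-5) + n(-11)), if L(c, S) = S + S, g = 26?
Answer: 13832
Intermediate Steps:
L(c, S) = 2*S
V = 1/12 (V = 1/(2*6) = 1/12 ≈ 0.083333)
Z(a) = 3
n(K) = -3 (n(K) = -1*3 = -3)
-104*(g*(-5) + n(-11)) = -104*(26*(-5) - 3) = -104*(-130 - 3) = -104*(-133) = 13832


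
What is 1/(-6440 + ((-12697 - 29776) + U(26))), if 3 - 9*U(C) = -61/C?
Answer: -234/11445503 ≈ -2.0445e-5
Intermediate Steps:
U(C) = 1/3 + 61/(9*C) (U(C) = 1/3 - (-61)/(9*C) = 1/3 + 61/(9*C))
1/(-6440 + ((-12697 - 29776) + U(26))) = 1/(-6440 + ((-12697 - 29776) + (1/9)*(61 + 3*26)/26)) = 1/(-6440 + (-42473 + (1/9)*(1/26)*(61 + 78))) = 1/(-6440 + (-42473 + (1/9)*(1/26)*139)) = 1/(-6440 + (-42473 + 139/234)) = 1/(-6440 - 9938543/234) = 1/(-11445503/234) = -234/11445503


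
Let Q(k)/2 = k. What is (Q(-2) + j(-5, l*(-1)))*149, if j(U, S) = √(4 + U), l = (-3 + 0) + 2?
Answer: -596 + 149*I ≈ -596.0 + 149.0*I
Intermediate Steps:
l = -1 (l = -3 + 2 = -1)
Q(k) = 2*k
(Q(-2) + j(-5, l*(-1)))*149 = (2*(-2) + √(4 - 5))*149 = (-4 + √(-1))*149 = (-4 + I)*149 = -596 + 149*I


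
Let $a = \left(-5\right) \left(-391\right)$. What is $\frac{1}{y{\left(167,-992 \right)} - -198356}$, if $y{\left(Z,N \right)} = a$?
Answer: $\frac{1}{200311} \approx 4.9922 \cdot 10^{-6}$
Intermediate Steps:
$a = 1955$
$y{\left(Z,N \right)} = 1955$
$\frac{1}{y{\left(167,-992 \right)} - -198356} = \frac{1}{1955 - -198356} = \frac{1}{1955 + \left(198873 - 517\right)} = \frac{1}{1955 + 198356} = \frac{1}{200311}$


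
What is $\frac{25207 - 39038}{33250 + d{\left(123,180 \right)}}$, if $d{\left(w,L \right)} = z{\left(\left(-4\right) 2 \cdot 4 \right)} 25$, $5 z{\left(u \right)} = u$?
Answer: $- \frac{13831}{33090} \approx -0.41798$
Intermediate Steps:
$z{\left(u \right)} = \frac{u}{5}$
$d{\left(w,L \right)} = -160$ ($d{\left(w,L \right)} = \frac{\left(-4\right) 2 \cdot 4}{5} \cdot 25 = \frac{\left(-8\right) 4}{5} \cdot 25 = \frac{1}{5} \left(-32\right) 25 = \left(- \frac{32}{5}\right) 25 = -160$)
$\frac{25207 - 39038}{33250 + d{\left(123,180 \right)}} = \frac{25207 - 39038}{33250 - 160} = - \frac{13831}{33090}$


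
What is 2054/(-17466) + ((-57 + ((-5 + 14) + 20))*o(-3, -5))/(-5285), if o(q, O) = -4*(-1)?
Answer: -635657/6593415 ≈ -0.096408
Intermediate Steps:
o(q, O) = 4
2054/(-17466) + ((-57 + ((-5 + 14) + 20))*o(-3, -5))/(-5285) = 2054/(-17466) + ((-57 + ((-5 + 14) + 20))*4)/(-5285) = 2054*(-1/17466) + ((-57 + (9 + 20))*4)*(-1/5285) = -1027/8733 + ((-57 + 29)*4)*(-1/5285) = -1027/8733 - 28*4*(-1/5285) = -1027/8733 - 112*(-1/5285) = -1027/8733 + 16/755 = -635657/6593415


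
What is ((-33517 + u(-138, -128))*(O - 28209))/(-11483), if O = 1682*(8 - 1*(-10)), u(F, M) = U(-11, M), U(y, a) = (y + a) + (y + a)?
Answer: 69854265/11483 ≈ 6083.3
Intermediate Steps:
U(y, a) = 2*a + 2*y (U(y, a) = (a + y) + (a + y) = 2*a + 2*y)
u(F, M) = -22 + 2*M (u(F, M) = 2*M + 2*(-11) = 2*M - 22 = -22 + 2*M)
O = 30276 (O = 1682*(8 + 10) = 1682*18 = 30276)
((-33517 + u(-138, -128))*(O - 28209))/(-11483) = ((-33517 + (-22 + 2*(-128)))*(30276 - 28209))/(-11483) = ((-33517 + (-22 - 256))*2067)*(-1/11483) = ((-33517 - 278)*2067)*(-1/11483) = -33795*2067*(-1/11483) = -69854265*(-1/11483) = 69854265/11483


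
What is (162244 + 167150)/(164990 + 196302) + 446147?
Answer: 1965727699/4406 ≈ 4.4615e+5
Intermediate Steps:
(162244 + 167150)/(164990 + 196302) + 446147 = 329394/361292 + 446147 = 329394*(1/361292) + 446147 = 4017/4406 + 446147 = 1965727699/4406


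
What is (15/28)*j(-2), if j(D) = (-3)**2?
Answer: 135/28 ≈ 4.8214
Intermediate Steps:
j(D) = 9
(15/28)*j(-2) = (15/28)*9 = 135/28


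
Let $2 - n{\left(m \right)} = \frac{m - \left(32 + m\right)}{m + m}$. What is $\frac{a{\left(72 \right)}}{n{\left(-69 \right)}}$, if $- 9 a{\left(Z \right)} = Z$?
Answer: $- \frac{276}{61} \approx -4.5246$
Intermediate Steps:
$a{\left(Z \right)} = - \frac{Z}{9}$
$n{\left(m \right)} = 2 + \frac{16}{m}$ ($n{\left(m \right)} = 2 - \frac{m - \left(32 + m\right)}{m + m} = 2 - - \frac{32}{2 m} = 2 - - 32 \frac{1}{2 m} = 2 - - \frac{16}{m} = 2 + \frac{16}{m}$)
$\frac{a{\left(72 \right)}}{n{\left(-69 \right)}} = \frac{\left(- \frac{1}{9}\right) 72}{2 + \frac{16}{-69}} = - \frac{8}{2 + 16 \left(- \frac{1}{69}\right)} = - \frac{8}{2 - \frac{16}{69}} = - \frac{8}{\frac{122}{69}} = \left(-8\right) \frac{69}{122} = - \frac{276}{61}$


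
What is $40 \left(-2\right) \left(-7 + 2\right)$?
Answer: $400$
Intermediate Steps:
$40 \left(-2\right) \left(-7 + 2\right) = \left(-80\right) \left(-5\right) = 400$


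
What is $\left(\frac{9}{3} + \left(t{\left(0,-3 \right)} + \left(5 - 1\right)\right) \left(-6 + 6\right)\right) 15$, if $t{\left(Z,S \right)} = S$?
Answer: $45$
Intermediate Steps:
$\left(\frac{9}{3} + \left(t{\left(0,-3 \right)} + \left(5 - 1\right)\right) \left(-6 + 6\right)\right) 15 = \left(\frac{9}{3} + \left(-3 + \left(5 - 1\right)\right) \left(-6 + 6\right)\right) 15 = \left(9 \cdot \frac{1}{3} + \left(-3 + \left(5 - 1\right)\right) 0\right) 15 = \left(3 + \left(-3 + 4\right) 0\right) 15 = \left(3 + 1 \cdot 0\right) 15 = \left(3 + 0\right) 15 = 3 \cdot 15 = 45$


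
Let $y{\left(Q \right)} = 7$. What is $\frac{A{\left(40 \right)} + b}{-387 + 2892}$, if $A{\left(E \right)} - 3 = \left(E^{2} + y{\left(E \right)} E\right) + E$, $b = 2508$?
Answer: $\frac{1477}{835} \approx 1.7689$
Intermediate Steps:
$A{\left(E \right)} = 3 + E^{2} + 8 E$ ($A{\left(E \right)} = 3 + \left(\left(E^{2} + 7 E\right) + E\right) = 3 + \left(E^{2} + 8 E\right) = 3 + E^{2} + 8 E$)
$\frac{A{\left(40 \right)} + b}{-387 + 2892} = \frac{\left(3 + 40^{2} + 8 \cdot 40\right) + 2508}{-387 + 2892} = \frac{\left(3 + 1600 + 320\right) + 2508}{2505} = \left(1923 + 2508\right) \frac{1}{2505} = 4431 \cdot \frac{1}{2505} = \frac{1477}{835}$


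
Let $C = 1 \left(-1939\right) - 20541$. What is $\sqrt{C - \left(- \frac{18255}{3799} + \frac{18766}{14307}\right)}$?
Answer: $\frac{i \sqrt{66399460502222593977}}{54352293} \approx 149.92 i$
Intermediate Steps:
$C = -22480$ ($C = -1939 - 20541 = -22480$)
$\sqrt{C - \left(- \frac{18255}{3799} + \frac{18766}{14307}\right)} = \sqrt{-22480 - \left(- \frac{18255}{3799} + \frac{18766}{14307}\right)} = \sqrt{-22480 - - \frac{189882251}{54352293}} = \sqrt{-22480 + \left(- \frac{18766}{14307} + \frac{18255}{3799}\right)} = \sqrt{-22480 + \frac{189882251}{54352293}} = \sqrt{- \frac{1221649664389}{54352293}} = \frac{i \sqrt{66399460502222593977}}{54352293}$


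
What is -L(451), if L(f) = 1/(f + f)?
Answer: -1/902 ≈ -0.0011086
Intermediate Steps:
L(f) = 1/(2*f)
-L(451) = -1/(2*451) = -1*1/902 = -1/902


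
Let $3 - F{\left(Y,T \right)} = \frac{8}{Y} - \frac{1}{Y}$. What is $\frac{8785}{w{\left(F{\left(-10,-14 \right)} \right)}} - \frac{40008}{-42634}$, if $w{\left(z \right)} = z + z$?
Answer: $\frac{937089373}{788729} \approx 1188.1$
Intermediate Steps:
$F{\left(Y,T \right)} = 3 - \frac{7}{Y}$ ($F{\left(Y,T \right)} = 3 - \left(\frac{8}{Y} - \frac{1}{Y}\right) = 3 - \frac{7}{Y}$)
$w{\left(z \right)} = 2 z$
$\frac{8785}{w{\left(F{\left(-10,-14 \right)} \right)}} - \frac{40008}{-42634} = \frac{8785}{2 \left(3 - \frac{7}{-10}\right)} - \frac{40008}{-42634} = \frac{8785}{2 \left(3 - - \frac{7}{10}\right)} - - \frac{20004}{21317} = \frac{8785}{2 \left(3 + \frac{7}{10}\right)} + \frac{20004}{21317} = \frac{8785}{2 \cdot \frac{37}{10}} + \frac{20004}{21317} = \frac{8785}{\frac{37}{5}} + \frac{20004}{21317} = 8785 \cdot \frac{5}{37} + \frac{20004}{21317} = \frac{43925}{37} + \frac{20004}{21317} = \frac{937089373}{788729}$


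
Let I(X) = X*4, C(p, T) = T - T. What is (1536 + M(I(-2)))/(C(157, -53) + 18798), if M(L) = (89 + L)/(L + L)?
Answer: 8165/100256 ≈ 0.081442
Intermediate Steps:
C(p, T) = 0
I(X) = 4*X
M(L) = (89 + L)/(2*L) (M(L) = (89 + L)/((2*L)) = (89 + L)*(1/(2*L)) = (89 + L)/(2*L))
(1536 + M(I(-2)))/(C(157, -53) + 18798) = (1536 + (89 + 4*(-2))/(2*((4*(-2)))))/(0 + 18798) = (1536 + (1/2)*(89 - 8)/(-8))/18798 = (1536 + (1/2)*(-1/8)*81)*(1/18798) = (1536 - 81/16)*(1/18798) = (24495/16)*(1/18798) = 8165/100256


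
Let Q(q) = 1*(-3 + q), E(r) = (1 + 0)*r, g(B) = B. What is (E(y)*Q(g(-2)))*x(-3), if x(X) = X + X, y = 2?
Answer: 60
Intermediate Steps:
E(r) = r (E(r) = 1*r = r)
x(X) = 2*X
Q(q) = -3 + q
(E(y)*Q(g(-2)))*x(-3) = (2*(-3 - 2))*(2*(-3)) = (2*(-5))*(-6) = -10*(-6) = 60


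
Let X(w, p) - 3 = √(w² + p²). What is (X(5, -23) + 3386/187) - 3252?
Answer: -604177/187 + √554 ≈ -3207.4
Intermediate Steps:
X(w, p) = 3 + √(p² + w²) (X(w, p) = 3 + √(w² + p²) = 3 + √(p² + w²))
(X(5, -23) + 3386/187) - 3252 = ((3 + √((-23)² + 5²)) + 3386/187) - 3252 = ((3 + √(529 + 25)) + 3386*(1/187)) - 3252 = ((3 + √554) + 3386/187) - 3252 = (3947/187 + √554) - 3252 = -604177/187 + √554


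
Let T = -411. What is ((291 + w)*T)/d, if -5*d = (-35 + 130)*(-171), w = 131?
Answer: -57814/1083 ≈ -53.383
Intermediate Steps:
d = 3249 (d = -(-35 + 130)*(-171)/5 = -19*(-171) = -1/5*(-16245) = 3249)
((291 + w)*T)/d = ((291 + 131)*(-411))/3249 = (422*(-411))*(1/3249) = -173442*1/3249 = -57814/1083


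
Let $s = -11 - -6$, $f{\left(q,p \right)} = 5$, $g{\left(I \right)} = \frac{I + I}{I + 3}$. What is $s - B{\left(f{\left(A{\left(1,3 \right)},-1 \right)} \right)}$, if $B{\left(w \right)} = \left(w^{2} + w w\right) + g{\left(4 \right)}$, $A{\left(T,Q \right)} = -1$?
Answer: $- \frac{393}{7} \approx -56.143$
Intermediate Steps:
$g{\left(I \right)} = \frac{2 I}{3 + I}$
$s = -5$ ($s = -11 + 6 = -5$)
$B{\left(w \right)} = \frac{8}{7} + 2 w^{2}$ ($B{\left(w \right)} = \left(w^{2} + w w\right) + 2 \cdot 4 \frac{1}{3 + 4} = \left(w^{2} + w^{2}\right) + 2 \cdot 4 \cdot \frac{1}{7} = 2 w^{2} + 2 \cdot 4 \cdot \frac{1}{7} = 2 w^{2} + \frac{8}{7} = \frac{8}{7} + 2 w^{2}$)
$s - B{\left(f{\left(A{\left(1,3 \right)},-1 \right)} \right)} = -5 - \left(\frac{8}{7} + 2 \cdot 5^{2}\right) = -5 - \left(\frac{8}{7} + 2 \cdot 25\right) = -5 - \left(\frac{8}{7} + 50\right) = -5 - \frac{358}{7} = - \frac{393}{7}$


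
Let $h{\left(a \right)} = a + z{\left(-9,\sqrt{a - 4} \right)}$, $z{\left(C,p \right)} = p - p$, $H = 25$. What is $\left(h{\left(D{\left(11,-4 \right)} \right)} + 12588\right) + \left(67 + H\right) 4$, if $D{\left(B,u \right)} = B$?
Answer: $12967$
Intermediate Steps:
$z{\left(C,p \right)} = 0$
$h{\left(a \right)} = a$ ($h{\left(a \right)} = a + 0 = a$)
$\left(h{\left(D{\left(11,-4 \right)} \right)} + 12588\right) + \left(67 + H\right) 4 = \left(11 + 12588\right) + \left(67 + 25\right) 4 = 12599 + 92 \cdot 4 = 12599 + 368 = 12967$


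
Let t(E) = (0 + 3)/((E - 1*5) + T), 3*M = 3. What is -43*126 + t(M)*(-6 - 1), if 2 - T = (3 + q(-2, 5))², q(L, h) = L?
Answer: -5411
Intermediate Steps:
M = 1 (M = (⅓)*3 = 1)
T = 1 (T = 2 - (3 - 2)² = 2 - 1*1² = 2 - 1*1 = 2 - 1 = 1)
t(E) = 3/(-4 + E) (t(E) = (0 + 3)/((E - 1*5) + 1) = 3/((E - 5) + 1) = 3/((-5 + E) + 1) = 3/(-4 + E))
-43*126 + t(M)*(-6 - 1) = -43*126 + (3/(-4 + 1))*(-6 - 1) = -5418 + (3/(-3))*(-7) = -5418 + (3*(-⅓))*(-7) = -5418 - 1*(-7) = -5418 + 7 = -5411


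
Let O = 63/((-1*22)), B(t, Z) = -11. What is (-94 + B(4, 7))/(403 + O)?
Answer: -2310/8803 ≈ -0.26241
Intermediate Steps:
O = -63/22 (O = 63/(-22) = 63*(-1/22) = -63/22 ≈ -2.8636)
(-94 + B(4, 7))/(403 + O) = (-94 - 11)/(403 - 63/22) = -105/8803/22 = -105*22/8803 = -2310/8803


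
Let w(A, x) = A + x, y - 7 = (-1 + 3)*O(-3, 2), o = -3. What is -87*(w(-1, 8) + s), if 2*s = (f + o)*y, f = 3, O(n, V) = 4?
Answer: -609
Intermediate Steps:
y = 15 (y = 7 + (-1 + 3)*4 = 7 + 2*4 = 7 + 8 = 15)
s = 0 (s = ((3 - 3)*15)/2 = (0*15)/2 = (½)*0 = 0)
-87*(w(-1, 8) + s) = -87*((-1 + 8) + 0) = -87*(7 + 0) = -87*7 = -609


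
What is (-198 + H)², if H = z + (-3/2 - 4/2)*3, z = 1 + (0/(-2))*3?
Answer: 172225/4 ≈ 43056.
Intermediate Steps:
z = 1 (z = 1 + (0*(-½))*3 = 1 + 0*3 = 1 + 0 = 1)
H = -19/2 (H = 1 + (-3/2 - 4/2)*3 = 1 + (-3*½ - 4*½)*3 = 1 + (-3/2 - 2)*3 = 1 - 7/2*3 = 1 - 21/2 = -19/2 ≈ -9.5000)
(-198 + H)² = (-198 - 19/2)² = (-415/2)² = 172225/4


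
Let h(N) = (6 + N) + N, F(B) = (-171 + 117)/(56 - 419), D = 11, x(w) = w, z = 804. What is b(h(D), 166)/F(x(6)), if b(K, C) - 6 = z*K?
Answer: 151371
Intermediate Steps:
F(B) = 18/121 (F(B) = -54/(-363) = -54*(-1/363) = 18/121)
h(N) = 6 + 2*N
b(K, C) = 6 + 804*K
b(h(D), 166)/F(x(6)) = (6 + 804*(6 + 2*11))/(18/121) = (6 + 804*(6 + 22))*(121/18) = (6 + 804*28)*(121/18) = (6 + 22512)*(121/18) = 22518*(121/18) = 151371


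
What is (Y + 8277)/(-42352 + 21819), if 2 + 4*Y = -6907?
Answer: -26199/82132 ≈ -0.31899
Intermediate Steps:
Y = -6909/4 (Y = -½ + (¼)*(-6907) = -½ - 6907/4 = -6909/4 ≈ -1727.3)
(Y + 8277)/(-42352 + 21819) = (-6909/4 + 8277)/(-42352 + 21819) = (26199/4)/(-20533) = (26199/4)*(-1/20533) = -26199/82132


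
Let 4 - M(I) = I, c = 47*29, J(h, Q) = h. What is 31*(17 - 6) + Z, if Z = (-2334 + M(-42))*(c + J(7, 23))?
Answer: -3134219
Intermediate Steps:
c = 1363
M(I) = 4 - I
Z = -3134560 (Z = (-2334 + (4 - 1*(-42)))*(1363 + 7) = (-2334 + (4 + 42))*1370 = (-2334 + 46)*1370 = -2288*1370 = -3134560)
31*(17 - 6) + Z = 31*(17 - 6) - 3134560 = 31*11 - 3134560 = 341 - 3134560 = -3134219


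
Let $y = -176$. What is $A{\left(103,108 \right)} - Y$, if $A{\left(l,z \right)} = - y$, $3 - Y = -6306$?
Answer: $-6133$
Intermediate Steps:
$Y = 6309$ ($Y = 3 - -6306 = 3 + 6306 = 6309$)
$A{\left(l,z \right)} = 176$ ($A{\left(l,z \right)} = \left(-1\right) \left(-176\right) = 176$)
$A{\left(103,108 \right)} - Y = 176 - 6309 = -6133$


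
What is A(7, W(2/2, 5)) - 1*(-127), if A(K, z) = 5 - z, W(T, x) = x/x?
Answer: 131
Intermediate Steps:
W(T, x) = 1
A(7, W(2/2, 5)) - 1*(-127) = (5 - 1*1) - 1*(-127) = (5 - 1) + 127 = 4 + 127 = 131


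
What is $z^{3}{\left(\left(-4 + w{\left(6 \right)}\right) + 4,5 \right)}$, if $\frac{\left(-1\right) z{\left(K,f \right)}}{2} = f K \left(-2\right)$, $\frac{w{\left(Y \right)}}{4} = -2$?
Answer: $-4096000$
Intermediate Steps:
$w{\left(Y \right)} = -8$ ($w{\left(Y \right)} = 4 \left(-2\right) = -8$)
$z{\left(K,f \right)} = 4 K f$ ($z{\left(K,f \right)} = - 2 f K \left(-2\right) = - 2 K f \left(-2\right) = - 2 \left(- 2 K f\right) = 4 K f$)
$z^{3}{\left(\left(-4 + w{\left(6 \right)}\right) + 4,5 \right)} = \left(4 \left(\left(-4 - 8\right) + 4\right) 5\right)^{3} = \left(4 \left(-12 + 4\right) 5\right)^{3} = \left(4 \left(-8\right) 5\right)^{3} = \left(-160\right)^{3} = -4096000$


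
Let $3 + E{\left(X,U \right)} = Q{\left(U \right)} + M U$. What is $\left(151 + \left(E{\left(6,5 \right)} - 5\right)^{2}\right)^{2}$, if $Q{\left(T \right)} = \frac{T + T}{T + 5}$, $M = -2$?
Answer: $193600$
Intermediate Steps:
$Q{\left(T \right)} = \frac{2 T}{5 + T}$
$E{\left(X,U \right)} = -3 - 2 U + \frac{2 U}{5 + U}$ ($E{\left(X,U \right)} = -3 - \left(2 U - \frac{2 U}{5 + U}\right) = -3 - 2 U + \frac{2 U}{5 + U}$)
$\left(151 + \left(E{\left(6,5 \right)} - 5\right)^{2}\right)^{2} = \left(151 + \left(\frac{-15 - 55 - 2 \cdot 5^{2}}{5 + 5} - 5\right)^{2}\right)^{2} = \left(151 + \left(\frac{-15 - 55 - 50}{10} - 5\right)^{2}\right)^{2} = \left(151 + \left(\frac{1}{10} \left(-120\right) - 5\right)^{2}\right)^{2} = \left(151 + \left(-12 - 5\right)^{2}\right)^{2} = \left(151 + \left(-17\right)^{2}\right)^{2} = \left(151 + 289\right)^{2} = 440^{2} = 193600$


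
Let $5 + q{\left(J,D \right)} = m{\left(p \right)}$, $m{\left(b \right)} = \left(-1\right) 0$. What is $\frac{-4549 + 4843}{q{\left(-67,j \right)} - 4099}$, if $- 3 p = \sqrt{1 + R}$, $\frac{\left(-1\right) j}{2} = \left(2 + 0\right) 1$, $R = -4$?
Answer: $- \frac{49}{684} \approx -0.071637$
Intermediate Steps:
$j = -4$ ($j = - 2 \left(2 + 0\right) 1 = - 2 \cdot 2 \cdot 1 = \left(-2\right) 2 = -4$)
$p = - \frac{i \sqrt{3}}{3}$ ($p = - \frac{\sqrt{1 - 4}}{3} = - \frac{\sqrt{-3}}{3} = - \frac{i \sqrt{3}}{3} \approx - 0.57735 i$)
$m{\left(b \right)} = 0$
$q{\left(J,D \right)} = -5$ ($q{\left(J,D \right)} = -5 + 0 = -5$)
$\frac{-4549 + 4843}{q{\left(-67,j \right)} - 4099} = \frac{-4549 + 4843}{-5 - 4099} = \frac{294}{-4104} = 294 \left(- \frac{1}{4104}\right) = - \frac{49}{684}$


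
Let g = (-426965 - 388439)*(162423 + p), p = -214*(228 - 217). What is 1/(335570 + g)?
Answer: -1/130520567306 ≈ -7.6616e-12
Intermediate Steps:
p = -2354 (p = -214*11 = -2354)
g = -130520902876 (g = (-426965 - 388439)*(162423 - 2354) = -815404*160069 = -130520902876)
1/(335570 + g) = 1/(335570 - 130520902876) = 1/(-130520567306) = -1/130520567306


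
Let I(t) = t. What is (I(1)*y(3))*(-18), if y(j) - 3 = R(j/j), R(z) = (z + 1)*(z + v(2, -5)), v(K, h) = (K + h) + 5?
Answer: -162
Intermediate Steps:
v(K, h) = 5 + K + h
R(z) = (1 + z)*(2 + z) (R(z) = (z + 1)*(z + (5 + 2 - 5)) = (1 + z)*(z + 2) = (1 + z)*(2 + z))
y(j) = 9 (y(j) = 3 + (2 + (j/j)**2 + 3*(j/j)) = 3 + (2 + 1**2 + 3*1) = 3 + (2 + 1 + 3) = 3 + 6 = 9)
(I(1)*y(3))*(-18) = (1*9)*(-18) = 9*(-18) = -162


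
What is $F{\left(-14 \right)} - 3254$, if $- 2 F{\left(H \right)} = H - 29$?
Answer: $- \frac{6465}{2} \approx -3232.5$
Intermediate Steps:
$F{\left(H \right)} = \frac{29}{2} - \frac{H}{2}$ ($F{\left(H \right)} = - \frac{H - 29}{2} = - \frac{-29 + H}{2} = \frac{29}{2} - \frac{H}{2}$)
$F{\left(-14 \right)} - 3254 = \left(\frac{29}{2} - -7\right) - 3254 = \left(\frac{29}{2} + 7\right) - 3254 = \frac{43}{2} - 3254 = - \frac{6465}{2}$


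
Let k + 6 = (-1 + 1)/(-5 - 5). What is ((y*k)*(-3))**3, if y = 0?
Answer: 0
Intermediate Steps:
k = -6 (k = -6 + (-1 + 1)/(-5 - 5) = -6 + 0/(-10) = -6 + 0*(-1/10) = -6 + 0 = -6)
((y*k)*(-3))**3 = ((0*(-6))*(-3))**3 = (0*(-3))**3 = 0**3 = 0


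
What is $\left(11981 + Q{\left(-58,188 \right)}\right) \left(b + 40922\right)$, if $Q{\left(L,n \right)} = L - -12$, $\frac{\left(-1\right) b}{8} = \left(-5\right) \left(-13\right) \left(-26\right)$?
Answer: $649765270$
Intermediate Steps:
$b = 13520$ ($b = - 8 \left(-5\right) \left(-13\right) \left(-26\right) = - 8 \cdot 65 \left(-26\right) = \left(-8\right) \left(-1690\right) = 13520$)
$Q{\left(L,n \right)} = 12 + L$ ($Q{\left(L,n \right)} = L + 12 = 12 + L$)
$\left(11981 + Q{\left(-58,188 \right)}\right) \left(b + 40922\right) = \left(11981 + \left(12 - 58\right)\right) \left(13520 + 40922\right) = \left(11981 - 46\right) 54442 = 11935 \cdot 54442 = 649765270$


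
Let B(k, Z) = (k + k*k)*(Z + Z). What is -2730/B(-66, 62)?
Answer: -7/1364 ≈ -0.0051320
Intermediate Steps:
B(k, Z) = 2*Z*(k + k**2) (B(k, Z) = (k + k**2)*(2*Z) = 2*Z*(k + k**2))
-2730/B(-66, 62) = -2730*(-1/(8184*(1 - 66))) = -2730/(2*62*(-66)*(-65)) = -2730/531960 = -2730*1/531960 = -7/1364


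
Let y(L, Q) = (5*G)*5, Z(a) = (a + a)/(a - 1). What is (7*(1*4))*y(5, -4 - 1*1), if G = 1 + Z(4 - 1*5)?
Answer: 1400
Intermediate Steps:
Z(a) = 2*a/(-1 + a) (Z(a) = (2*a)/(-1 + a) = 2*a/(-1 + a))
G = 2 (G = 1 + 2*(4 - 1*5)/(-1 + (4 - 1*5)) = 1 + 2*(4 - 5)/(-1 + (4 - 5)) = 1 + 2*(-1)/(-1 - 1) = 1 + 2*(-1)/(-2) = 1 + 2*(-1)*(-½) = 1 + 1 = 2)
y(L, Q) = 50 (y(L, Q) = (5*2)*5 = 10*5 = 50)
(7*(1*4))*y(5, -4 - 1*1) = (7*(1*4))*50 = (7*4)*50 = 28*50 = 1400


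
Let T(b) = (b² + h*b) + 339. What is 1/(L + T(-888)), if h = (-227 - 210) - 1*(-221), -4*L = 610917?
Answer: 4/3311847 ≈ 1.2078e-6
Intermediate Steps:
L = -610917/4 (L = -¼*610917 = -610917/4 ≈ -1.5273e+5)
h = -216 (h = -437 + 221 = -216)
T(b) = 339 + b² - 216*b (T(b) = (b² - 216*b) + 339 = 339 + b² - 216*b)
1/(L + T(-888)) = 1/(-610917/4 + (339 + (-888)² - 216*(-888))) = 1/(-610917/4 + (339 + 788544 + 191808)) = 1/(-610917/4 + 980691) = 1/(3311847/4) = 4/3311847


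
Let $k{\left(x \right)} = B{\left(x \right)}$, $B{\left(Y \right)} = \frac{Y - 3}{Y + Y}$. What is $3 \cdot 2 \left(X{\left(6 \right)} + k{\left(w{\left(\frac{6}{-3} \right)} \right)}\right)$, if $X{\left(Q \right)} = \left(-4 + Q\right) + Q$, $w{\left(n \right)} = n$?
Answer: $\frac{111}{2} \approx 55.5$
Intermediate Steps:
$B{\left(Y \right)} = \frac{-3 + Y}{2 Y}$
$k{\left(x \right)} = \frac{-3 + x}{2 x}$
$X{\left(Q \right)} = -4 + 2 Q$
$3 \cdot 2 \left(X{\left(6 \right)} + k{\left(w{\left(\frac{6}{-3} \right)} \right)}\right) = 3 \cdot 2 \left(\left(-4 + 2 \cdot 6\right) + \frac{-3 + \frac{6}{-3}}{2 \frac{6}{-3}}\right) = 6 \left(\left(-4 + 12\right) + \frac{-3 + 6 \left(- \frac{1}{3}\right)}{2 \cdot 6 \left(- \frac{1}{3}\right)}\right) = 6 \left(8 + \frac{-3 - 2}{2 \left(-2\right)}\right) = 6 \left(8 + \frac{1}{2} \left(- \frac{1}{2}\right) \left(-5\right)\right) = 6 \left(8 + \frac{5}{4}\right) = 6 \cdot \frac{37}{4} = \frac{111}{2}$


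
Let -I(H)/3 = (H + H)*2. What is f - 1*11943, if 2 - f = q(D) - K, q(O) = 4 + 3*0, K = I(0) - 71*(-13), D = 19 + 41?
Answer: -11022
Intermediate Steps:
I(H) = -12*H (I(H) = -3*(H + H)*2 = -3*2*H*2 = -12*H)
D = 60
K = 923 (K = -12*0 - 71*(-13) = 0 + 923 = 923)
q(O) = 4 (q(O) = 4 + 0 = 4)
f = 921 (f = 2 - (4 - 1*923) = 2 - (4 - 923) = 2 - 1*(-919) = 2 + 919 = 921)
f - 1*11943 = 921 - 1*11943 = 921 - 11943 = -11022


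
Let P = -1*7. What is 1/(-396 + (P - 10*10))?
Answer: -1/503 ≈ -0.0019881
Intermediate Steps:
P = -7
1/(-396 + (P - 10*10)) = 1/(-396 + (-7 - 10*10)) = 1/(-396 + (-7 - 100)) = 1/(-396 - 107) = 1/(-503) = -1/503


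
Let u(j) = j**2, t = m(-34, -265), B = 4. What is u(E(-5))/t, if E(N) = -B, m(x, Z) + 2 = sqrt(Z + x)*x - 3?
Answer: -80/345669 + 544*I*sqrt(299)/345669 ≈ -0.00023144 + 0.027213*I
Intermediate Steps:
m(x, Z) = -5 + x*sqrt(Z + x) (m(x, Z) = -2 + (sqrt(Z + x)*x - 3) = -2 + (x*sqrt(Z + x) - 3) = -2 + (-3 + x*sqrt(Z + x)) = -5 + x*sqrt(Z + x))
E(N) = -4 (E(N) = -1*4 = -4)
t = -5 - 34*I*sqrt(299) (t = -5 - 34*sqrt(-265 - 34) = -5 - 34*I*sqrt(299) ≈ -5.0 - 587.92*I)
u(E(-5))/t = (-4)**2/(-5 - 34*I*sqrt(299)) = 16/(-5 - 34*I*sqrt(299))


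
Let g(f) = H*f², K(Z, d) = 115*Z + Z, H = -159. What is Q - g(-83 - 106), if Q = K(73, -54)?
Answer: 5688107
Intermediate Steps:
K(Z, d) = 116*Z
Q = 8468 (Q = 116*73 = 8468)
g(f) = -159*f²
Q - g(-83 - 106) = 8468 - (-159)*(-83 - 106)² = 8468 - (-159)*(-189)² = 8468 - (-159)*35721 = 8468 - 1*(-5679639) = 8468 + 5679639 = 5688107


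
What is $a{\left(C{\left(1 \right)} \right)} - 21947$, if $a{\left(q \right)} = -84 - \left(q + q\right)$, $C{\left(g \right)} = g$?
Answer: $-22033$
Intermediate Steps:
$a{\left(q \right)} = -84 - 2 q$
$a{\left(C{\left(1 \right)} \right)} - 21947 = \left(-84 - 2\right) - 21947 = -86 - 21947 = -22033$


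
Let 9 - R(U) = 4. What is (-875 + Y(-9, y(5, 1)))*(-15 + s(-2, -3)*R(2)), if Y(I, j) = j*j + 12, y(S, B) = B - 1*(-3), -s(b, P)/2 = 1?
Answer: 21175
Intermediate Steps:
s(b, P) = -2 (s(b, P) = -2*1 = -2)
R(U) = 5 (R(U) = 9 - 1*4 = 9 - 4 = 5)
y(S, B) = 3 + B (y(S, B) = B + 3 = 3 + B)
Y(I, j) = 12 + j**2 (Y(I, j) = j**2 + 12 = 12 + j**2)
(-875 + Y(-9, y(5, 1)))*(-15 + s(-2, -3)*R(2)) = (-875 + (12 + (3 + 1)**2))*(-15 - 2*5) = (-875 + (12 + 4**2))*(-15 - 10) = (-875 + (12 + 16))*(-25) = (-875 + 28)*(-25) = -847*(-25) = 21175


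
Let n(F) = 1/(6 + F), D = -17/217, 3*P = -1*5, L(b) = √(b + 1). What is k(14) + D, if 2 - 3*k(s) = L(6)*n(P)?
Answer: 383/651 - √7/13 ≈ 0.38481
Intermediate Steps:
L(b) = √(1 + b)
P = -5/3 (P = (-1*5)/3 = (⅓)*(-5) = -5/3 ≈ -1.6667)
D = -17/217 (D = -17*1/217 = -17/217 ≈ -0.078341)
k(s) = ⅔ - √7/13 (k(s) = ⅔ - √(1 + 6)/(3*(6 - 5/3)) = ⅔ - √7/(3*13/3) = ⅔ - √7*3/(3*13) = ⅔ - √7/13)
k(14) + D = (⅔ - √7/13) - 17/217 = 383/651 - √7/13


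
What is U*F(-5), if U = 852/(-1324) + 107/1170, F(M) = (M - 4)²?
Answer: -1924137/43030 ≈ -44.716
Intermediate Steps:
F(M) = (-4 + M)²
U = -213793/387270 (U = 852*(-1/1324) + 107*(1/1170) = -213/331 + 107/1170 = -213793/387270 ≈ -0.55205)
U*F(-5) = -213793*(-4 - 5)²/387270 = -213793/387270*(-9)² = -213793/387270*81 = -1924137/43030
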